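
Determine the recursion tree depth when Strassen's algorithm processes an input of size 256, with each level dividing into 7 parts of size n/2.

For divide and conquer with division factor 2:

Problem sizes at each level:
Level 0: 256
Level 1: 128
Level 2: 64
Level 3: 32
Level 4: 16
Level 5: 8
Level 6: 4
Level 7: 2
Level 8: 1

The root is level 0 and the size-1 base case is level 8 (the tree spans levels 0 through 8, i.e. 9 levels counting the root), so the depth is the number of divisions: log_2(256) = 8

The recursion tree depth is log_2(256) = 8. At each level, the problem size is divided by 2, so it takes 8 divisions to reduce to a base case of size 1. The algorithm makes 7 recursive calls at each level.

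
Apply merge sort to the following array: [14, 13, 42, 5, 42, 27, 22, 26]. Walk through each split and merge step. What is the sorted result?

Merge sort trace:

Split: [14, 13, 42, 5, 42, 27, 22, 26] -> [14, 13, 42, 5] and [42, 27, 22, 26]
  Split: [14, 13, 42, 5] -> [14, 13] and [42, 5]
    Split: [14, 13] -> [14] and [13]
    Merge: [14] + [13] -> [13, 14]
    Split: [42, 5] -> [42] and [5]
    Merge: [42] + [5] -> [5, 42]
  Merge: [13, 14] + [5, 42] -> [5, 13, 14, 42]
  Split: [42, 27, 22, 26] -> [42, 27] and [22, 26]
    Split: [42, 27] -> [42] and [27]
    Merge: [42] + [27] -> [27, 42]
    Split: [22, 26] -> [22] and [26]
    Merge: [22] + [26] -> [22, 26]
  Merge: [27, 42] + [22, 26] -> [22, 26, 27, 42]
Merge: [5, 13, 14, 42] + [22, 26, 27, 42] -> [5, 13, 14, 22, 26, 27, 42, 42]

Final sorted array: [5, 13, 14, 22, 26, 27, 42, 42]

The merge sort proceeds by recursively splitting the array and merging sorted halves.
After all merges, the sorted array is [5, 13, 14, 22, 26, 27, 42, 42].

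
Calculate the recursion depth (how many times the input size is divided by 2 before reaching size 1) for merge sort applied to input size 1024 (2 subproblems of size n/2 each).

For divide and conquer with division factor 2:

Problem sizes at each level:
Level 0: 1024
Level 1: 512
Level 2: 256
Level 3: 128
Level 4: 64
Level 5: 32
Level 6: 16
Level 7: 8
Level 8: 4
Level 9: 2
Level 10: 1

The root is level 0 and the size-1 base case is level 10 (the tree spans levels 0 through 10, i.e. 11 levels counting the root), so the depth is the number of divisions: log_2(1024) = 10

The recursion tree depth is log_2(1024) = 10. At each level, the problem size is divided by 2, so it takes 10 divisions to reduce to a base case of size 1. The algorithm makes 2 recursive calls at each level.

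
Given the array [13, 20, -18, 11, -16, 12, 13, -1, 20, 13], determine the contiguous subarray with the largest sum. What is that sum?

Using Kadane's algorithm on [13, 20, -18, 11, -16, 12, 13, -1, 20, 13]:

Scanning through the array:
Position 1 (value 20): max_ending_here = 33, max_so_far = 33
Position 2 (value -18): max_ending_here = 15, max_so_far = 33
Position 3 (value 11): max_ending_here = 26, max_so_far = 33
Position 4 (value -16): max_ending_here = 10, max_so_far = 33
Position 5 (value 12): max_ending_here = 22, max_so_far = 33
Position 6 (value 13): max_ending_here = 35, max_so_far = 35
Position 7 (value -1): max_ending_here = 34, max_so_far = 35
Position 8 (value 20): max_ending_here = 54, max_so_far = 54
Position 9 (value 13): max_ending_here = 67, max_so_far = 67

Maximum subarray: [13, 20, -18, 11, -16, 12, 13, -1, 20, 13]
Maximum sum: 67

The maximum subarray is [13, 20, -18, 11, -16, 12, 13, -1, 20, 13] with sum 67. This subarray runs from index 0 to index 9.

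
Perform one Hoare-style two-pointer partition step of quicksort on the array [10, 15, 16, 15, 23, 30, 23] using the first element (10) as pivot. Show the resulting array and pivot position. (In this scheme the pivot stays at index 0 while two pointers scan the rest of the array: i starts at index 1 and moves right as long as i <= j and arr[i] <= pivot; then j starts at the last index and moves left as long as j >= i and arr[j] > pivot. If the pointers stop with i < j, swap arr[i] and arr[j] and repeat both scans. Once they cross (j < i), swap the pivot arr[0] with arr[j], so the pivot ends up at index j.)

Hoare-style two-pointer partition with pivot = 10:

Initial array: [10, 15, 16, 15, 23, 30, 23]

Pointers start at i = 1, j = 6.
i ends at 1, j ends at 0: the pointers have crossed (j < i), so scanning stops.

j = 0, so swapping arr[0] with arr[j] leaves the pivot at position 0: [10, 15, 16, 15, 23, 30, 23]
Pivot position: 0

After partitioning with pivot 10, the array becomes [10, 15, 16, 15, 23, 30, 23]. The pivot is placed at index 0. All elements to the left of the pivot are <= 10, and all elements to the right are > 10.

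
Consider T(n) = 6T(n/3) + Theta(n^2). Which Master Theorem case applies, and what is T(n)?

Master Theorem for T(n) = 6T(n/3) + O(n^2):

a = 6, b = 3, c = 2
log_b(a) = log_3(6) = 1.6309

Case 3: c = 2 > log_3(6) = 1.6309
T(n) = O(n^2) = O(n^2)

For T(n) = 6T(n/3) + O(n^2): log_3(6) = 1.6309. This is Case 3 of the Master Theorem (c > log_b(a), work dominated by root), giving O(n^2).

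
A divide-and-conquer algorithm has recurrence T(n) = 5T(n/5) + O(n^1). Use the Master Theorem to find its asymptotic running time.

Master Theorem for T(n) = 5T(n/5) + O(n^1):

a = 5, b = 5, c = 1
log_b(a) = log_5(5) = 1.0000

Case 2: c = 1 = log_5(5) = 1.0000
T(n) = O(n^1 log n) = O(n log n)

For T(n) = 5T(n/5) + O(n^1): log_5(5) = 1.0000. This is Case 2 of the Master Theorem (c = log_b(a), equal work at all levels), giving O(n log n).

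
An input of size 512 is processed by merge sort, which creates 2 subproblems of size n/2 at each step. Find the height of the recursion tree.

For divide and conquer with division factor 2:

Problem sizes at each level:
Level 0: 512
Level 1: 256
Level 2: 128
Level 3: 64
Level 4: 32
Level 5: 16
Level 6: 8
Level 7: 4
Level 8: 2
Level 9: 1

The root is level 0 and the size-1 base case is level 9 (the tree spans levels 0 through 9, i.e. 10 levels counting the root), so the depth is the number of divisions: log_2(512) = 9

The recursion tree depth is log_2(512) = 9. At each level, the problem size is divided by 2, so it takes 9 divisions to reduce to a base case of size 1. The algorithm makes 2 recursive calls at each level.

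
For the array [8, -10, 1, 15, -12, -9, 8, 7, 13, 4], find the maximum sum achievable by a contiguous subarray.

Using Kadane's algorithm on [8, -10, 1, 15, -12, -9, 8, 7, 13, 4]:

Scanning through the array:
Position 1 (value -10): max_ending_here = -2, max_so_far = 8
Position 2 (value 1): max_ending_here = 1, max_so_far = 8
Position 3 (value 15): max_ending_here = 16, max_so_far = 16
Position 4 (value -12): max_ending_here = 4, max_so_far = 16
Position 5 (value -9): max_ending_here = -5, max_so_far = 16
Position 6 (value 8): max_ending_here = 8, max_so_far = 16
Position 7 (value 7): max_ending_here = 15, max_so_far = 16
Position 8 (value 13): max_ending_here = 28, max_so_far = 28
Position 9 (value 4): max_ending_here = 32, max_so_far = 32

Maximum subarray: [8, 7, 13, 4]
Maximum sum: 32

The maximum subarray is [8, 7, 13, 4] with sum 32. This subarray runs from index 6 to index 9.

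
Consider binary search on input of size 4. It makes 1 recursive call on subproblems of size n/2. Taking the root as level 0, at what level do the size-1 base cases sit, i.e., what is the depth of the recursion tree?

For divide and conquer with division factor 2:

Problem sizes at each level:
Level 0: 4
Level 1: 2
Level 2: 1

The root is level 0 and the size-1 base case is level 2 (the tree spans levels 0 through 2, i.e. 3 levels counting the root), so the depth is the number of divisions: log_2(4) = 2

The recursion tree depth is log_2(4) = 2. At each level, the problem size is divided by 2, so it takes 2 divisions to reduce to a base case of size 1. The algorithm makes 1 recursive call at each level.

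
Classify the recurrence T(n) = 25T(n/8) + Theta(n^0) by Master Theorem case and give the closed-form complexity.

Master Theorem for T(n) = 25T(n/8) + O(n^0):

a = 25, b = 8, c = 0
log_b(a) = log_8(25) = 1.5480

Case 1: c = 0 < log_8(25) = 1.5480
T(n) = O(n^(log_8 25))

For T(n) = 25T(n/8) + O(n^0): log_8(25) = 1.5480. This is Case 1 of the Master Theorem (c < log_b(a), work dominated by leaves), giving O(n^(log_8 25)).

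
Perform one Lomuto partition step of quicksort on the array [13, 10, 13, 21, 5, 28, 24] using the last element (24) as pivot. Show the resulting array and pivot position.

Lomuto partition with pivot = 24:

Initial array: [13, 10, 13, 21, 5, 28, 24]

arr[0]=13 <= 24: swap with position 0, array becomes [13, 10, 13, 21, 5, 28, 24]
arr[1]=10 <= 24: swap with position 1, array becomes [13, 10, 13, 21, 5, 28, 24]
arr[2]=13 <= 24: swap with position 2, array becomes [13, 10, 13, 21, 5, 28, 24]
arr[3]=21 <= 24: swap with position 3, array becomes [13, 10, 13, 21, 5, 28, 24]
arr[4]=5 <= 24: swap with position 4, array becomes [13, 10, 13, 21, 5, 28, 24]
arr[5]=28 > 24: no swap

Place pivot at position 5: [13, 10, 13, 21, 5, 24, 28]
Pivot position: 5

After partitioning with pivot 24, the array becomes [13, 10, 13, 21, 5, 24, 28]. The pivot is placed at index 5. All elements to the left of the pivot are <= 24, and all elements to the right are > 24.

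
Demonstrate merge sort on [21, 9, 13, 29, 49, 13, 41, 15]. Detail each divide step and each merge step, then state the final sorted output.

Merge sort trace:

Split: [21, 9, 13, 29, 49, 13, 41, 15] -> [21, 9, 13, 29] and [49, 13, 41, 15]
  Split: [21, 9, 13, 29] -> [21, 9] and [13, 29]
    Split: [21, 9] -> [21] and [9]
    Merge: [21] + [9] -> [9, 21]
    Split: [13, 29] -> [13] and [29]
    Merge: [13] + [29] -> [13, 29]
  Merge: [9, 21] + [13, 29] -> [9, 13, 21, 29]
  Split: [49, 13, 41, 15] -> [49, 13] and [41, 15]
    Split: [49, 13] -> [49] and [13]
    Merge: [49] + [13] -> [13, 49]
    Split: [41, 15] -> [41] and [15]
    Merge: [41] + [15] -> [15, 41]
  Merge: [13, 49] + [15, 41] -> [13, 15, 41, 49]
Merge: [9, 13, 21, 29] + [13, 15, 41, 49] -> [9, 13, 13, 15, 21, 29, 41, 49]

Final sorted array: [9, 13, 13, 15, 21, 29, 41, 49]

The merge sort proceeds by recursively splitting the array and merging sorted halves.
After all merges, the sorted array is [9, 13, 13, 15, 21, 29, 41, 49].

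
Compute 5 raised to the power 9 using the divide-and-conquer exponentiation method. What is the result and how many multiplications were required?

Computing 5^9 by squaring (build up from 5^1; each line after the first costs one multiplication):

5^1 = 5
5^2 = (5^1)^2 = 5^2 = 25
5^4 = (5^2)^2 = 25^2 = 625
5^8 = (5^4)^2 = 625^2 = 390625
5^9 = 5 * 5^8 = 5 * 390625 = 1953125

Result: 1953125
Multiplications needed: 4 (4 lines after 5^1)

5^9 = 1953125. Using exponentiation by squaring, this requires 4 multiplications. The key idea: if the exponent is even, square the half-power; if odd, multiply by the base once.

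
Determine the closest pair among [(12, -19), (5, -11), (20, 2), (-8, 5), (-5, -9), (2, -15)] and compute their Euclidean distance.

Computing all pairwise distances among 6 points:

d((12, -19), (5, -11)) = 10.6301
d((12, -19), (20, 2)) = 22.4722
d((12, -19), (-8, 5)) = 31.241
d((12, -19), (-5, -9)) = 19.7231
d((12, -19), (2, -15)) = 10.7703
d((5, -11), (20, 2)) = 19.8494
d((5, -11), (-8, 5)) = 20.6155
d((5, -11), (-5, -9)) = 10.198
d((5, -11), (2, -15)) = 5.0 <-- minimum
d((20, 2), (-8, 5)) = 28.1603
d((20, 2), (-5, -9)) = 27.313
d((20, 2), (2, -15)) = 24.7588
d((-8, 5), (-5, -9)) = 14.3178
d((-8, 5), (2, -15)) = 22.3607
d((-5, -9), (2, -15)) = 9.2195

Closest pair: (5, -11) and (2, -15) with distance 5.0

The closest pair is (5, -11) and (2, -15) with Euclidean distance 5.0. For 6 points, brute-force pairwise comparison is shown above. For large n, the divide-and-conquer algorithm (sort by x, recurse on halves, check the dividing strip) achieves O(n log n).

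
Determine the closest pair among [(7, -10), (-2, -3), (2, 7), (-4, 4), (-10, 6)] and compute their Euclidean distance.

Computing all pairwise distances among 5 points:

d((7, -10), (-2, -3)) = 11.4018
d((7, -10), (2, 7)) = 17.72
d((7, -10), (-4, 4)) = 17.8045
d((7, -10), (-10, 6)) = 23.3452
d((-2, -3), (2, 7)) = 10.7703
d((-2, -3), (-4, 4)) = 7.2801
d((-2, -3), (-10, 6)) = 12.0416
d((2, 7), (-4, 4)) = 6.7082
d((2, 7), (-10, 6)) = 12.0416
d((-4, 4), (-10, 6)) = 6.3246 <-- minimum

Closest pair: (-4, 4) and (-10, 6) with distance 6.3246

The closest pair is (-4, 4) and (-10, 6) with Euclidean distance 6.3246. For 5 points, brute-force pairwise comparison is shown above. For large n, the divide-and-conquer algorithm (sort by x, recurse on halves, check the dividing strip) achieves O(n log n).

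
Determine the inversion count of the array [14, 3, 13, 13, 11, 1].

Finding inversions in [14, 3, 13, 13, 11, 1]:

(0, 1): arr[0]=14 > arr[1]=3
(0, 2): arr[0]=14 > arr[2]=13
(0, 3): arr[0]=14 > arr[3]=13
(0, 4): arr[0]=14 > arr[4]=11
(0, 5): arr[0]=14 > arr[5]=1
(1, 5): arr[1]=3 > arr[5]=1
(2, 4): arr[2]=13 > arr[4]=11
(2, 5): arr[2]=13 > arr[5]=1
(3, 4): arr[3]=13 > arr[4]=11
(3, 5): arr[3]=13 > arr[5]=1
(4, 5): arr[4]=11 > arr[5]=1

Total inversions: 11

The array has 11 inversion(s): (0,1), (0,2), (0,3), (0,4), (0,5), (1,5), (2,4), (2,5), (3,4), (3,5), (4,5). Each pair (i,j) satisfies i < j and arr[i] > arr[j].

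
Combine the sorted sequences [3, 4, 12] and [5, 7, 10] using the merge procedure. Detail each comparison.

Merging process:

Compare 3 vs 5: take 3 from left. Merged: [3]
Compare 4 vs 5: take 4 from left. Merged: [3, 4]
Compare 12 vs 5: take 5 from right. Merged: [3, 4, 5]
Compare 12 vs 7: take 7 from right. Merged: [3, 4, 5, 7]
Compare 12 vs 10: take 10 from right. Merged: [3, 4, 5, 7, 10]
Append remaining from left: [12]. Merged: [3, 4, 5, 7, 10, 12]

Final merged array: [3, 4, 5, 7, 10, 12]
Total comparisons: 5

The merged array is [3, 4, 5, 7, 10, 12], requiring 5 comparisons. The merge step runs in O(n) time where n is the total number of elements.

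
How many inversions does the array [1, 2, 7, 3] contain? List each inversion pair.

Finding inversions in [1, 2, 7, 3]:

(2, 3): arr[2]=7 > arr[3]=3

Total inversions: 1

The array has 1 inversion(s): (2,3). Each pair (i,j) satisfies i < j and arr[i] > arr[j].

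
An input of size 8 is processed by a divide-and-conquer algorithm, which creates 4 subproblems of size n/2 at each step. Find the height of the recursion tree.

For divide and conquer with division factor 2:

Problem sizes at each level:
Level 0: 8
Level 1: 4
Level 2: 2
Level 3: 1

The root is level 0 and the size-1 base case is level 3 (the tree spans levels 0 through 3, i.e. 4 levels counting the root), so the depth is the number of divisions: log_2(8) = 3

The recursion tree depth is log_2(8) = 3. At each level, the problem size is divided by 2, so it takes 3 divisions to reduce to a base case of size 1. The algorithm makes 4 recursive calls at each level.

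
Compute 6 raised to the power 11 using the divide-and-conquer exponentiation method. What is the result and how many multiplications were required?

Computing 6^11 by squaring (build up from 6^1; each line after the first costs one multiplication):

6^1 = 6
6^2 = (6^1)^2 = 6^2 = 36
6^4 = (6^2)^2 = 36^2 = 1296
6^5 = 6 * 6^4 = 6 * 1296 = 7776
6^10 = (6^5)^2 = 7776^2 = 60466176
6^11 = 6 * 6^10 = 6 * 60466176 = 362797056

Result: 362797056
Multiplications needed: 5 (5 lines after 6^1)

6^11 = 362797056. Using exponentiation by squaring, this requires 5 multiplications. The key idea: if the exponent is even, square the half-power; if odd, multiply by the base once.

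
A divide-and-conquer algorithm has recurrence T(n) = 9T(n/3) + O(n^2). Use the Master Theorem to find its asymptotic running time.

Master Theorem for T(n) = 9T(n/3) + O(n^2):

a = 9, b = 3, c = 2
log_b(a) = log_3(9) = 2.0000

Case 2: c = 2 = log_3(9) = 2.0000
T(n) = O(n^2 log n) = O(n^2 log n)

For T(n) = 9T(n/3) + O(n^2): log_3(9) = 2.0000. This is Case 2 of the Master Theorem (c = log_b(a), equal work at all levels), giving O(n^2 log n).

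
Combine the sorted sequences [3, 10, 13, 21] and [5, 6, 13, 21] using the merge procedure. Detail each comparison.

Merging process:

Compare 3 vs 5: take 3 from left. Merged: [3]
Compare 10 vs 5: take 5 from right. Merged: [3, 5]
Compare 10 vs 6: take 6 from right. Merged: [3, 5, 6]
Compare 10 vs 13: take 10 from left. Merged: [3, 5, 6, 10]
Compare 13 vs 13: take 13 from left. Merged: [3, 5, 6, 10, 13]
Compare 21 vs 13: take 13 from right. Merged: [3, 5, 6, 10, 13, 13]
Compare 21 vs 21: take 21 from left. Merged: [3, 5, 6, 10, 13, 13, 21]
Append remaining from right: [21]. Merged: [3, 5, 6, 10, 13, 13, 21, 21]

Final merged array: [3, 5, 6, 10, 13, 13, 21, 21]
Total comparisons: 7

The merged array is [3, 5, 6, 10, 13, 13, 21, 21], requiring 7 comparisons. The merge step runs in O(n) time where n is the total number of elements.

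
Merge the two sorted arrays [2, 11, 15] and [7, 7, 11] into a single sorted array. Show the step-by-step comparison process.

Merging process:

Compare 2 vs 7: take 2 from left. Merged: [2]
Compare 11 vs 7: take 7 from right. Merged: [2, 7]
Compare 11 vs 7: take 7 from right. Merged: [2, 7, 7]
Compare 11 vs 11: take 11 from left. Merged: [2, 7, 7, 11]
Compare 15 vs 11: take 11 from right. Merged: [2, 7, 7, 11, 11]
Append remaining from left: [15]. Merged: [2, 7, 7, 11, 11, 15]

Final merged array: [2, 7, 7, 11, 11, 15]
Total comparisons: 5

The merged array is [2, 7, 7, 11, 11, 15], requiring 5 comparisons. The merge step runs in O(n) time where n is the total number of elements.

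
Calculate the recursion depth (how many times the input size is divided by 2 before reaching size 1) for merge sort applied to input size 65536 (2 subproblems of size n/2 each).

For divide and conquer with division factor 2:

Problem sizes at each level:
Level 0: 65536
Level 1: 32768
Level 2: 16384
Level 3: 8192
Level 4: 4096
Level 5: 2048
Level 6: 1024
Level 7: 512
Level 8: 256
Level 9: 128
Level 10: 64
Level 11: 32
Level 12: 16
Level 13: 8
Level 14: 4
Level 15: 2
Level 16: 1

The root is level 0 and the size-1 base case is level 16 (the tree spans levels 0 through 16, i.e. 17 levels counting the root), so the depth is the number of divisions: log_2(65536) = 16

The recursion tree depth is log_2(65536) = 16. At each level, the problem size is divided by 2, so it takes 16 divisions to reduce to a base case of size 1. The algorithm makes 2 recursive calls at each level.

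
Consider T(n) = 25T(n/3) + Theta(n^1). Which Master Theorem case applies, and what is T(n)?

Master Theorem for T(n) = 25T(n/3) + O(n^1):

a = 25, b = 3, c = 1
log_b(a) = log_3(25) = 2.9299

Case 1: c = 1 < log_3(25) = 2.9299
T(n) = O(n^(log_3 25))

For T(n) = 25T(n/3) + O(n^1): log_3(25) = 2.9299. This is Case 1 of the Master Theorem (c < log_b(a), work dominated by leaves), giving O(n^(log_3 25)).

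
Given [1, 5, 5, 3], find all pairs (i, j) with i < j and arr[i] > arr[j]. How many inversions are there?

Finding inversions in [1, 5, 5, 3]:

(1, 3): arr[1]=5 > arr[3]=3
(2, 3): arr[2]=5 > arr[3]=3

Total inversions: 2

The array has 2 inversion(s): (1,3), (2,3). Each pair (i,j) satisfies i < j and arr[i] > arr[j].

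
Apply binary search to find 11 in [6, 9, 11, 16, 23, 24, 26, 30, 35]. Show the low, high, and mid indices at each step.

Binary search for 11 in [6, 9, 11, 16, 23, 24, 26, 30, 35]:

lo=0, hi=8, mid=4, arr[mid]=23 -> 23 > 11, search left half
lo=0, hi=3, mid=1, arr[mid]=9 -> 9 < 11, search right half
lo=2, hi=3, mid=2, arr[mid]=11 -> Found target at index 2!

Binary search finds 11 at index 2 after 3 comparisons. The search repeatedly halves the search space by comparing with the middle element.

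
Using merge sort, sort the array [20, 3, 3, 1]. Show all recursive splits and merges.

Merge sort trace:

Split: [20, 3, 3, 1] -> [20, 3] and [3, 1]
  Split: [20, 3] -> [20] and [3]
  Merge: [20] + [3] -> [3, 20]
  Split: [3, 1] -> [3] and [1]
  Merge: [3] + [1] -> [1, 3]
Merge: [3, 20] + [1, 3] -> [1, 3, 3, 20]

Final sorted array: [1, 3, 3, 20]

The merge sort proceeds by recursively splitting the array and merging sorted halves.
After all merges, the sorted array is [1, 3, 3, 20].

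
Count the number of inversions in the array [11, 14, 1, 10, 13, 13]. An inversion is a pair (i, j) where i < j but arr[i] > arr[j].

Finding inversions in [11, 14, 1, 10, 13, 13]:

(0, 2): arr[0]=11 > arr[2]=1
(0, 3): arr[0]=11 > arr[3]=10
(1, 2): arr[1]=14 > arr[2]=1
(1, 3): arr[1]=14 > arr[3]=10
(1, 4): arr[1]=14 > arr[4]=13
(1, 5): arr[1]=14 > arr[5]=13

Total inversions: 6

The array has 6 inversion(s): (0,2), (0,3), (1,2), (1,3), (1,4), (1,5). Each pair (i,j) satisfies i < j and arr[i] > arr[j].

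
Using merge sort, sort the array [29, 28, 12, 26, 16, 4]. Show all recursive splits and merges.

Merge sort trace:

Split: [29, 28, 12, 26, 16, 4] -> [29, 28, 12] and [26, 16, 4]
  Split: [29, 28, 12] -> [29] and [28, 12]
    Split: [28, 12] -> [28] and [12]
    Merge: [28] + [12] -> [12, 28]
  Merge: [29] + [12, 28] -> [12, 28, 29]
  Split: [26, 16, 4] -> [26] and [16, 4]
    Split: [16, 4] -> [16] and [4]
    Merge: [16] + [4] -> [4, 16]
  Merge: [26] + [4, 16] -> [4, 16, 26]
Merge: [12, 28, 29] + [4, 16, 26] -> [4, 12, 16, 26, 28, 29]

Final sorted array: [4, 12, 16, 26, 28, 29]

The merge sort proceeds by recursively splitting the array and merging sorted halves.
After all merges, the sorted array is [4, 12, 16, 26, 28, 29].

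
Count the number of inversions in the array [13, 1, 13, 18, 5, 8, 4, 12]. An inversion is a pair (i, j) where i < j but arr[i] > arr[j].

Finding inversions in [13, 1, 13, 18, 5, 8, 4, 12]:

(0, 1): arr[0]=13 > arr[1]=1
(0, 4): arr[0]=13 > arr[4]=5
(0, 5): arr[0]=13 > arr[5]=8
(0, 6): arr[0]=13 > arr[6]=4
(0, 7): arr[0]=13 > arr[7]=12
(2, 4): arr[2]=13 > arr[4]=5
(2, 5): arr[2]=13 > arr[5]=8
(2, 6): arr[2]=13 > arr[6]=4
(2, 7): arr[2]=13 > arr[7]=12
(3, 4): arr[3]=18 > arr[4]=5
(3, 5): arr[3]=18 > arr[5]=8
(3, 6): arr[3]=18 > arr[6]=4
(3, 7): arr[3]=18 > arr[7]=12
(4, 6): arr[4]=5 > arr[6]=4
(5, 6): arr[5]=8 > arr[6]=4

Total inversions: 15

The array has 15 inversion(s): (0,1), (0,4), (0,5), (0,6), (0,7), (2,4), (2,5), (2,6), (2,7), (3,4), (3,5), (3,6), (3,7), (4,6), (5,6). Each pair (i,j) satisfies i < j and arr[i] > arr[j].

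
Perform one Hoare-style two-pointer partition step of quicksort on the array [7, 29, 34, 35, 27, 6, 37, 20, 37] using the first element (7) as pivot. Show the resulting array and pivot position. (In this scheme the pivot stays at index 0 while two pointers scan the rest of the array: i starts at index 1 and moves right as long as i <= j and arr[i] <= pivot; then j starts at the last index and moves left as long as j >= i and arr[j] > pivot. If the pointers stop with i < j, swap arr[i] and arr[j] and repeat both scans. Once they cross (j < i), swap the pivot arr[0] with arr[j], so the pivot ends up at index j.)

Hoare-style two-pointer partition with pivot = 7:

Initial array: [7, 29, 34, 35, 27, 6, 37, 20, 37]

Pointers start at i = 1, j = 8.
i stops at index 1 (arr[1]=29 > 7), j stops at index 5 (arr[5]=6 <= 7): swap arr[1] and arr[5], array becomes [7, 6, 34, 35, 27, 29, 37, 20, 37]
i ends at 2, j ends at 1: the pointers have crossed (j < i), so scanning stops.

Swap pivot arr[0] with arr[1] to place pivot at position 1: [6, 7, 34, 35, 27, 29, 37, 20, 37]
Pivot position: 1

After partitioning with pivot 7, the array becomes [6, 7, 34, 35, 27, 29, 37, 20, 37]. The pivot is placed at index 1. All elements to the left of the pivot are <= 7, and all elements to the right are > 7.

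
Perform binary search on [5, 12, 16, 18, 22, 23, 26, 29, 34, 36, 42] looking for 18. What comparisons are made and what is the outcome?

Binary search for 18 in [5, 12, 16, 18, 22, 23, 26, 29, 34, 36, 42]:

lo=0, hi=10, mid=5, arr[mid]=23 -> 23 > 18, search left half
lo=0, hi=4, mid=2, arr[mid]=16 -> 16 < 18, search right half
lo=3, hi=4, mid=3, arr[mid]=18 -> Found target at index 3!

Binary search finds 18 at index 3 after 3 comparisons. The search repeatedly halves the search space by comparing with the middle element.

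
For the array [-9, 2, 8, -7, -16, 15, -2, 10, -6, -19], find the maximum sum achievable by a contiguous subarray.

Using Kadane's algorithm on [-9, 2, 8, -7, -16, 15, -2, 10, -6, -19]:

Scanning through the array:
Position 1 (value 2): max_ending_here = 2, max_so_far = 2
Position 2 (value 8): max_ending_here = 10, max_so_far = 10
Position 3 (value -7): max_ending_here = 3, max_so_far = 10
Position 4 (value -16): max_ending_here = -13, max_so_far = 10
Position 5 (value 15): max_ending_here = 15, max_so_far = 15
Position 6 (value -2): max_ending_here = 13, max_so_far = 15
Position 7 (value 10): max_ending_here = 23, max_so_far = 23
Position 8 (value -6): max_ending_here = 17, max_so_far = 23
Position 9 (value -19): max_ending_here = -2, max_so_far = 23

Maximum subarray: [15, -2, 10]
Maximum sum: 23

The maximum subarray is [15, -2, 10] with sum 23. This subarray runs from index 5 to index 7.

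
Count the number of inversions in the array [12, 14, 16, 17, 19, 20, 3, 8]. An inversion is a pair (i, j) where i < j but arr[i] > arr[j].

Finding inversions in [12, 14, 16, 17, 19, 20, 3, 8]:

(0, 6): arr[0]=12 > arr[6]=3
(0, 7): arr[0]=12 > arr[7]=8
(1, 6): arr[1]=14 > arr[6]=3
(1, 7): arr[1]=14 > arr[7]=8
(2, 6): arr[2]=16 > arr[6]=3
(2, 7): arr[2]=16 > arr[7]=8
(3, 6): arr[3]=17 > arr[6]=3
(3, 7): arr[3]=17 > arr[7]=8
(4, 6): arr[4]=19 > arr[6]=3
(4, 7): arr[4]=19 > arr[7]=8
(5, 6): arr[5]=20 > arr[6]=3
(5, 7): arr[5]=20 > arr[7]=8

Total inversions: 12

The array has 12 inversion(s): (0,6), (0,7), (1,6), (1,7), (2,6), (2,7), (3,6), (3,7), (4,6), (4,7), (5,6), (5,7). Each pair (i,j) satisfies i < j and arr[i] > arr[j].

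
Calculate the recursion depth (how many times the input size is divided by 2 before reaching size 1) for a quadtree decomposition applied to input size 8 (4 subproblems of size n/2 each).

For divide and conquer with division factor 2:

Problem sizes at each level:
Level 0: 8
Level 1: 4
Level 2: 2
Level 3: 1

The root is level 0 and the size-1 base case is level 3 (the tree spans levels 0 through 3, i.e. 4 levels counting the root), so the depth is the number of divisions: log_2(8) = 3

The recursion tree depth is log_2(8) = 3. At each level, the problem size is divided by 2, so it takes 3 divisions to reduce to a base case of size 1. The algorithm makes 4 recursive calls at each level.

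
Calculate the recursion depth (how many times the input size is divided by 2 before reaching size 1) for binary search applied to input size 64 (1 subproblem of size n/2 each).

For divide and conquer with division factor 2:

Problem sizes at each level:
Level 0: 64
Level 1: 32
Level 2: 16
Level 3: 8
Level 4: 4
Level 5: 2
Level 6: 1

The root is level 0 and the size-1 base case is level 6 (the tree spans levels 0 through 6, i.e. 7 levels counting the root), so the depth is the number of divisions: log_2(64) = 6

The recursion tree depth is log_2(64) = 6. At each level, the problem size is divided by 2, so it takes 6 divisions to reduce to a base case of size 1. The algorithm makes 1 recursive call at each level.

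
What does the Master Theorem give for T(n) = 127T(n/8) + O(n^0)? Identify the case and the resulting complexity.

Master Theorem for T(n) = 127T(n/8) + O(n^0):

a = 127, b = 8, c = 0
log_b(a) = log_8(127) = 2.3296

Case 1: c = 0 < log_8(127) = 2.3296
T(n) = O(n^(log_8 127))

For T(n) = 127T(n/8) + O(n^0): log_8(127) = 2.3296. This is Case 1 of the Master Theorem (c < log_b(a), work dominated by leaves), giving O(n^(log_8 127)).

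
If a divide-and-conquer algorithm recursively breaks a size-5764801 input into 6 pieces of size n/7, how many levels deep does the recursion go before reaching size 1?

For divide and conquer with division factor 7:

Problem sizes at each level:
Level 0: 5764801
Level 1: 823543
Level 2: 117649
Level 3: 16807
Level 4: 2401
Level 5: 343
Level 6: 49
Level 7: 7
Level 8: 1

The root is level 0 and the size-1 base case is level 8 (the tree spans levels 0 through 8, i.e. 9 levels counting the root), so the depth is the number of divisions: log_7(5764801) = 8

The recursion tree depth is log_7(5764801) = 8. At each level, the problem size is divided by 7, so it takes 8 divisions to reduce to a base case of size 1. The algorithm makes 6 recursive calls at each level.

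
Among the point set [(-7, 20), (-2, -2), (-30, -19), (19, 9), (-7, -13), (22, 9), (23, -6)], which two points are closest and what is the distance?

Computing all pairwise distances among 7 points:

d((-7, 20), (-2, -2)) = 22.561
d((-7, 20), (-30, -19)) = 45.2769
d((-7, 20), (19, 9)) = 28.2312
d((-7, 20), (-7, -13)) = 33.0
d((-7, 20), (22, 9)) = 31.0161
d((-7, 20), (23, -6)) = 39.6989
d((-2, -2), (-30, -19)) = 32.7567
d((-2, -2), (19, 9)) = 23.7065
d((-2, -2), (-7, -13)) = 12.083
d((-2, -2), (22, 9)) = 26.4008
d((-2, -2), (23, -6)) = 25.318
d((-30, -19), (19, 9)) = 56.4358
d((-30, -19), (-7, -13)) = 23.7697
d((-30, -19), (22, 9)) = 59.0593
d((-30, -19), (23, -6)) = 54.5711
d((19, 9), (-7, -13)) = 34.0588
d((19, 9), (22, 9)) = 3.0 <-- minimum
d((19, 9), (23, -6)) = 15.5242
d((-7, -13), (22, 9)) = 36.4005
d((-7, -13), (23, -6)) = 30.8058
d((22, 9), (23, -6)) = 15.0333

Closest pair: (19, 9) and (22, 9) with distance 3.0

The closest pair is (19, 9) and (22, 9) with Euclidean distance 3.0. For 7 points, brute-force pairwise comparison is shown above. For large n, the divide-and-conquer algorithm (sort by x, recurse on halves, check the dividing strip) achieves O(n log n).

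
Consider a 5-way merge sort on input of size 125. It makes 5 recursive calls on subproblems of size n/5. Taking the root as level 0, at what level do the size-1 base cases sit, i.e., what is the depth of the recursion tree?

For divide and conquer with division factor 5:

Problem sizes at each level:
Level 0: 125
Level 1: 25
Level 2: 5
Level 3: 1

The root is level 0 and the size-1 base case is level 3 (the tree spans levels 0 through 3, i.e. 4 levels counting the root), so the depth is the number of divisions: log_5(125) = 3

The recursion tree depth is log_5(125) = 3. At each level, the problem size is divided by 5, so it takes 3 divisions to reduce to a base case of size 1. The algorithm makes 5 recursive calls at each level.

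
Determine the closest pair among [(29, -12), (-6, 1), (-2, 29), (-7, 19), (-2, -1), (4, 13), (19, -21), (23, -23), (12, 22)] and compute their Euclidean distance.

Computing all pairwise distances among 9 points:

d((29, -12), (-6, 1)) = 37.3363
d((29, -12), (-2, 29)) = 51.4004
d((29, -12), (-7, 19)) = 47.5079
d((29, -12), (-2, -1)) = 32.8938
d((29, -12), (4, 13)) = 35.3553
d((29, -12), (19, -21)) = 13.4536
d((29, -12), (23, -23)) = 12.53
d((29, -12), (12, 22)) = 38.0132
d((-6, 1), (-2, 29)) = 28.2843
d((-6, 1), (-7, 19)) = 18.0278
d((-6, 1), (-2, -1)) = 4.4721 <-- minimum
d((-6, 1), (4, 13)) = 15.6205
d((-6, 1), (19, -21)) = 33.3017
d((-6, 1), (23, -23)) = 37.6431
d((-6, 1), (12, 22)) = 27.6586
d((-2, 29), (-7, 19)) = 11.1803
d((-2, 29), (-2, -1)) = 30.0
d((-2, 29), (4, 13)) = 17.088
d((-2, 29), (19, -21)) = 54.231
d((-2, 29), (23, -23)) = 57.6975
d((-2, 29), (12, 22)) = 15.6525
d((-7, 19), (-2, -1)) = 20.6155
d((-7, 19), (4, 13)) = 12.53
d((-7, 19), (19, -21)) = 47.7074
d((-7, 19), (23, -23)) = 51.614
d((-7, 19), (12, 22)) = 19.2354
d((-2, -1), (4, 13)) = 15.2315
d((-2, -1), (19, -21)) = 29.0
d((-2, -1), (23, -23)) = 33.3017
d((-2, -1), (12, 22)) = 26.9258
d((4, 13), (19, -21)) = 37.1618
d((4, 13), (23, -23)) = 40.7063
d((4, 13), (12, 22)) = 12.0416
d((19, -21), (23, -23)) = 4.4721 <-- minimum
d((19, -21), (12, 22)) = 43.566
d((23, -23), (12, 22)) = 46.3249

Minimum distance: 4.4721 (tie among 2 pairs: (-6, 1) and (-2, -1); (19, -21) and (23, -23))

The minimum Euclidean distance is 4.4721. There is a tie: 2 pairs achieve this minimum — (-6, 1) and (-2, -1); (19, -21) and (23, -23). Any of these is a valid closest pair. For 9 points, brute-force pairwise comparison is shown above. For large n, the divide-and-conquer algorithm (sort by x, recurse on halves, check the dividing strip) achieves O(n log n).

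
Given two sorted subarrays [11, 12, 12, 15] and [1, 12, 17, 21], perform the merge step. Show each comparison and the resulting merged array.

Merging process:

Compare 11 vs 1: take 1 from right. Merged: [1]
Compare 11 vs 12: take 11 from left. Merged: [1, 11]
Compare 12 vs 12: take 12 from left. Merged: [1, 11, 12]
Compare 12 vs 12: take 12 from left. Merged: [1, 11, 12, 12]
Compare 15 vs 12: take 12 from right. Merged: [1, 11, 12, 12, 12]
Compare 15 vs 17: take 15 from left. Merged: [1, 11, 12, 12, 12, 15]
Append remaining from right: [17, 21]. Merged: [1, 11, 12, 12, 12, 15, 17, 21]

Final merged array: [1, 11, 12, 12, 12, 15, 17, 21]
Total comparisons: 6

The merged array is [1, 11, 12, 12, 12, 15, 17, 21], requiring 6 comparisons. The merge step runs in O(n) time where n is the total number of elements.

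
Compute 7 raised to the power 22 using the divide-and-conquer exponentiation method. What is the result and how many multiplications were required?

Computing 7^22 by squaring (build up from 7^1; each line after the first costs one multiplication):

7^1 = 7
7^2 = (7^1)^2 = 7^2 = 49
7^4 = (7^2)^2 = 49^2 = 2401
7^5 = 7 * 7^4 = 7 * 2401 = 16807
7^10 = (7^5)^2 = 16807^2 = 282475249
7^11 = 7 * 7^10 = 7 * 282475249 = 1977326743
7^22 = (7^11)^2 = 1977326743^2 = 3909821048582988049

Result: 3909821048582988049
Multiplications needed: 6 (6 lines after 7^1)

7^22 = 3909821048582988049. Using exponentiation by squaring, this requires 6 multiplications. The key idea: if the exponent is even, square the half-power; if odd, multiply by the base once.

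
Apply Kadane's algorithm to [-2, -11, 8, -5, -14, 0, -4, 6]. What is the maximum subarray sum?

Using Kadane's algorithm on [-2, -11, 8, -5, -14, 0, -4, 6]:

Scanning through the array:
Position 1 (value -11): max_ending_here = -11, max_so_far = -2
Position 2 (value 8): max_ending_here = 8, max_so_far = 8
Position 3 (value -5): max_ending_here = 3, max_so_far = 8
Position 4 (value -14): max_ending_here = -11, max_so_far = 8
Position 5 (value 0): max_ending_here = 0, max_so_far = 8
Position 6 (value -4): max_ending_here = -4, max_so_far = 8
Position 7 (value 6): max_ending_here = 6, max_so_far = 8

Maximum subarray: [8]
Maximum sum: 8

The maximum subarray is [8] with sum 8. This subarray runs from index 2 to index 2.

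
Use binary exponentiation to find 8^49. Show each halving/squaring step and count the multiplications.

Computing 8^49 by squaring (build up from 8^1; each line after the first costs one multiplication):

8^1 = 8
8^2 = (8^1)^2 = 8^2 = 64
8^3 = 8 * 8^2 = 8 * 64 = 512
8^6 = (8^3)^2 = 512^2 = 262144
8^12 = (8^6)^2 = 262144^2 = 68719476736
8^24 = (8^12)^2 = 68719476736^2 = 4722366482869645213696
8^48 = (8^24)^2 = 4722366482869645213696^2 = 22300745198530623141535718272648361505980416
8^49 = 8 * 8^48 = 8 * 22300745198530623141535718272648361505980416 = 178405961588244985132285746181186892047843328

Result: 178405961588244985132285746181186892047843328
Multiplications needed: 7 (7 lines after 8^1)

8^49 = 178405961588244985132285746181186892047843328. Using exponentiation by squaring, this requires 7 multiplications. The key idea: if the exponent is even, square the half-power; if odd, multiply by the base once.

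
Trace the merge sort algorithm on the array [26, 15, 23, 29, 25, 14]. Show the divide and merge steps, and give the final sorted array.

Merge sort trace:

Split: [26, 15, 23, 29, 25, 14] -> [26, 15, 23] and [29, 25, 14]
  Split: [26, 15, 23] -> [26] and [15, 23]
    Split: [15, 23] -> [15] and [23]
    Merge: [15] + [23] -> [15, 23]
  Merge: [26] + [15, 23] -> [15, 23, 26]
  Split: [29, 25, 14] -> [29] and [25, 14]
    Split: [25, 14] -> [25] and [14]
    Merge: [25] + [14] -> [14, 25]
  Merge: [29] + [14, 25] -> [14, 25, 29]
Merge: [15, 23, 26] + [14, 25, 29] -> [14, 15, 23, 25, 26, 29]

Final sorted array: [14, 15, 23, 25, 26, 29]

The merge sort proceeds by recursively splitting the array and merging sorted halves.
After all merges, the sorted array is [14, 15, 23, 25, 26, 29].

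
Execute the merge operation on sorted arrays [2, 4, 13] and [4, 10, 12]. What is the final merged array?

Merging process:

Compare 2 vs 4: take 2 from left. Merged: [2]
Compare 4 vs 4: take 4 from left. Merged: [2, 4]
Compare 13 vs 4: take 4 from right. Merged: [2, 4, 4]
Compare 13 vs 10: take 10 from right. Merged: [2, 4, 4, 10]
Compare 13 vs 12: take 12 from right. Merged: [2, 4, 4, 10, 12]
Append remaining from left: [13]. Merged: [2, 4, 4, 10, 12, 13]

Final merged array: [2, 4, 4, 10, 12, 13]
Total comparisons: 5

The merged array is [2, 4, 4, 10, 12, 13], requiring 5 comparisons. The merge step runs in O(n) time where n is the total number of elements.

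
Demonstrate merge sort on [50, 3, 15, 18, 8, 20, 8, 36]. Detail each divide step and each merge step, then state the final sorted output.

Merge sort trace:

Split: [50, 3, 15, 18, 8, 20, 8, 36] -> [50, 3, 15, 18] and [8, 20, 8, 36]
  Split: [50, 3, 15, 18] -> [50, 3] and [15, 18]
    Split: [50, 3] -> [50] and [3]
    Merge: [50] + [3] -> [3, 50]
    Split: [15, 18] -> [15] and [18]
    Merge: [15] + [18] -> [15, 18]
  Merge: [3, 50] + [15, 18] -> [3, 15, 18, 50]
  Split: [8, 20, 8, 36] -> [8, 20] and [8, 36]
    Split: [8, 20] -> [8] and [20]
    Merge: [8] + [20] -> [8, 20]
    Split: [8, 36] -> [8] and [36]
    Merge: [8] + [36] -> [8, 36]
  Merge: [8, 20] + [8, 36] -> [8, 8, 20, 36]
Merge: [3, 15, 18, 50] + [8, 8, 20, 36] -> [3, 8, 8, 15, 18, 20, 36, 50]

Final sorted array: [3, 8, 8, 15, 18, 20, 36, 50]

The merge sort proceeds by recursively splitting the array and merging sorted halves.
After all merges, the sorted array is [3, 8, 8, 15, 18, 20, 36, 50].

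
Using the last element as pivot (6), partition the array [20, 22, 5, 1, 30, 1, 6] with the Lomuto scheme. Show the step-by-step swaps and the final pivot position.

Lomuto partition with pivot = 6:

Initial array: [20, 22, 5, 1, 30, 1, 6]

arr[0]=20 > 6: no swap
arr[1]=22 > 6: no swap
arr[2]=5 <= 6: swap with position 0, array becomes [5, 22, 20, 1, 30, 1, 6]
arr[3]=1 <= 6: swap with position 1, array becomes [5, 1, 20, 22, 30, 1, 6]
arr[4]=30 > 6: no swap
arr[5]=1 <= 6: swap with position 2, array becomes [5, 1, 1, 22, 30, 20, 6]

Place pivot at position 3: [5, 1, 1, 6, 30, 20, 22]
Pivot position: 3

After partitioning with pivot 6, the array becomes [5, 1, 1, 6, 30, 20, 22]. The pivot is placed at index 3. All elements to the left of the pivot are <= 6, and all elements to the right are > 6.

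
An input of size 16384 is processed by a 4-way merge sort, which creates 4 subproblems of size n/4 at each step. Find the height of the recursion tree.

For divide and conquer with division factor 4:

Problem sizes at each level:
Level 0: 16384
Level 1: 4096
Level 2: 1024
Level 3: 256
Level 4: 64
Level 5: 16
Level 6: 4
Level 7: 1

The root is level 0 and the size-1 base case is level 7 (the tree spans levels 0 through 7, i.e. 8 levels counting the root), so the depth is the number of divisions: log_4(16384) = 7

The recursion tree depth is log_4(16384) = 7. At each level, the problem size is divided by 4, so it takes 7 divisions to reduce to a base case of size 1. The algorithm makes 4 recursive calls at each level.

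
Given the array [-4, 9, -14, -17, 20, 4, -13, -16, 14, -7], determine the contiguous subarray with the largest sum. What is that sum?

Using Kadane's algorithm on [-4, 9, -14, -17, 20, 4, -13, -16, 14, -7]:

Scanning through the array:
Position 1 (value 9): max_ending_here = 9, max_so_far = 9
Position 2 (value -14): max_ending_here = -5, max_so_far = 9
Position 3 (value -17): max_ending_here = -17, max_so_far = 9
Position 4 (value 20): max_ending_here = 20, max_so_far = 20
Position 5 (value 4): max_ending_here = 24, max_so_far = 24
Position 6 (value -13): max_ending_here = 11, max_so_far = 24
Position 7 (value -16): max_ending_here = -5, max_so_far = 24
Position 8 (value 14): max_ending_here = 14, max_so_far = 24
Position 9 (value -7): max_ending_here = 7, max_so_far = 24

Maximum subarray: [20, 4]
Maximum sum: 24

The maximum subarray is [20, 4] with sum 24. This subarray runs from index 4 to index 5.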